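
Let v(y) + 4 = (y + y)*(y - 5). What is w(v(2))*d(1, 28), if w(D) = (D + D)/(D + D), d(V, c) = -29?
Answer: -29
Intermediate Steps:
v(y) = -4 + 2*y*(-5 + y) (v(y) = -4 + (y + y)*(y - 5) = -4 + (2*y)*(-5 + y) = -4 + 2*y*(-5 + y))
w(D) = 1 (w(D) = (2*D)/((2*D)) = (2*D)*(1/(2*D)) = 1)
w(v(2))*d(1, 28) = 1*(-29) = -29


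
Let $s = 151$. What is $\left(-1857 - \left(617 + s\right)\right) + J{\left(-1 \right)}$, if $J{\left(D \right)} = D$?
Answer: $-2626$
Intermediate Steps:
$\left(-1857 - \left(617 + s\right)\right) + J{\left(-1 \right)} = \left(-1857 - 768\right) - 1 = -2625 - 1 = -2626$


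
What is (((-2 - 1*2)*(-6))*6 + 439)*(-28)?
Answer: -16324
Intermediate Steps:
(((-2 - 1*2)*(-6))*6 + 439)*(-28) = (((-2 - 2)*(-6))*6 + 439)*(-28) = (-4*(-6)*6 + 439)*(-28) = (24*6 + 439)*(-28) = (144 + 439)*(-28) = 583*(-28) = -16324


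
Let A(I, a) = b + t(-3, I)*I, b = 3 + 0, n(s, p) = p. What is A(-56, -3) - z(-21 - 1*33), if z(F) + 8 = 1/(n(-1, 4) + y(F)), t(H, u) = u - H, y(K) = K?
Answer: 148951/50 ≈ 2979.0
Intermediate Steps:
b = 3
A(I, a) = 3 + I*(3 + I) (A(I, a) = 3 + (I - 1*(-3))*I = 3 + (I + 3)*I = 3 + (3 + I)*I = 3 + I*(3 + I))
z(F) = -8 + 1/(4 + F)
A(-56, -3) - z(-21 - 1*33) = (3 - 56*(3 - 56)) - (-31 - 8*(-21 - 1*33))/(4 + (-21 - 1*33)) = (3 - 56*(-53)) - (-31 - 8*(-21 - 33))/(4 + (-21 - 33)) = (3 + 2968) - (-31 - 8*(-54))/(4 - 54) = 2971 - (-31 + 432)/(-50) = 2971 - (-1)*401/50 = 2971 - 1*(-401/50) = 2971 + 401/50 = 148951/50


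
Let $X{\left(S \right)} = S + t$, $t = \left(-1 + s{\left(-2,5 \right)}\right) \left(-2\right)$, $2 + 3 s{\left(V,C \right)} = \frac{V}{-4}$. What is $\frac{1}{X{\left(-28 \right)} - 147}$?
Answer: $- \frac{1}{172} \approx -0.005814$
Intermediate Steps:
$s{\left(V,C \right)} = - \frac{2}{3} - \frac{V}{12}$ ($s{\left(V,C \right)} = - \frac{2}{3} + \frac{V \frac{1}{-4}}{3} = - \frac{2}{3} + \frac{V \left(- \frac{1}{4}\right)}{3} = - \frac{2}{3} + \frac{\left(- \frac{1}{4}\right) V}{3} = - \frac{2}{3} - \frac{V}{12}$)
$t = 3$ ($t = \left(-1 - \frac{1}{2}\right) \left(-2\right) = \left(- \frac{3}{2}\right) \left(-2\right) = 3$)
$X{\left(S \right)} = 3 + S$ ($X{\left(S \right)} = S + 3 = 3 + S$)
$\frac{1}{X{\left(-28 \right)} - 147} = \frac{1}{\left(3 - 28\right) - 147} = \frac{1}{-25 - 147} = \frac{1}{-172} = - \frac{1}{172}$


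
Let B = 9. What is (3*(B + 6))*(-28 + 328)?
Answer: 13500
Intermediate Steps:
(3*(B + 6))*(-28 + 328) = (3*(9 + 6))*(-28 + 328) = (3*15)*300 = 45*300 = 13500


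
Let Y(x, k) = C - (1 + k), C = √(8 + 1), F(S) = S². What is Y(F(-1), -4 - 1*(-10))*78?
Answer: -312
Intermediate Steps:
C = 3 (C = √9 = 3)
Y(x, k) = 2 - k (Y(x, k) = 3 - (1 + k) = 3 + (-1 - k) = 2 - k)
Y(F(-1), -4 - 1*(-10))*78 = (2 - (-4 - 1*(-10)))*78 = (2 - (-4 + 10))*78 = (2 - 1*6)*78 = (2 - 6)*78 = -4*78 = -312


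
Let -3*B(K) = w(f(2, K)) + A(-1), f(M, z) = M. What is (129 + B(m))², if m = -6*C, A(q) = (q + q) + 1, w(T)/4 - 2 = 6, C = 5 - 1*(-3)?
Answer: 126736/9 ≈ 14082.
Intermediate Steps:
C = 8 (C = 5 + 3 = 8)
w(T) = 32 (w(T) = 8 + 4*6 = 8 + 24 = 32)
A(q) = 1 + 2*q (A(q) = 2*q + 1 = 1 + 2*q)
m = -48 (m = -6*8 = -1*48 = -48)
B(K) = -31/3 (B(K) = -(32 + (1 + 2*(-1)))/3 = -(32 + (1 - 2))/3 = -(32 - 1)/3 = -⅓*31 = -31/3)
(129 + B(m))² = (129 - 31/3)² = (356/3)² = 126736/9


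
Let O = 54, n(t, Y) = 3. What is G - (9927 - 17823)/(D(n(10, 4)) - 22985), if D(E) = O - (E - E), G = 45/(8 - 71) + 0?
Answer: -169927/160517 ≈ -1.0586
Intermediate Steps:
G = -5/7 (G = 45/(-63) + 0 = -1/63*45 + 0 = -5/7 + 0 = -5/7 ≈ -0.71429)
D(E) = 54 (D(E) = 54 - (E - E) = 54 - 1*0 = 54 + 0 = 54)
G - (9927 - 17823)/(D(n(10, 4)) - 22985) = -5/7 - (9927 - 17823)/(54 - 22985) = -5/7 - (-7896)/(-22931) = -5/7 - (-7896)*(-1)/22931 = -5/7 - 1*7896/22931 = -5/7 - 7896/22931 = -169927/160517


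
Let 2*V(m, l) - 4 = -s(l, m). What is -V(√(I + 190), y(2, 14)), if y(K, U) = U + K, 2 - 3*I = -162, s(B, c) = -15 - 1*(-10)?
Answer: -9/2 ≈ -4.5000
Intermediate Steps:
s(B, c) = -5 (s(B, c) = -15 + 10 = -5)
I = 164/3 (I = ⅔ - ⅓*(-162) = ⅔ + 54 = 164/3 ≈ 54.667)
y(K, U) = K + U
V(m, l) = 9/2 (V(m, l) = 2 + (-1*(-5))/2 = 2 + (½)*5 = 2 + 5/2 = 9/2)
-V(√(I + 190), y(2, 14)) = -1*9/2 = -9/2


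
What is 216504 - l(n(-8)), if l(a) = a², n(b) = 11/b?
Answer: 13856135/64 ≈ 2.1650e+5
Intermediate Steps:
216504 - l(n(-8)) = 216504 - (11/(-8))² = 216504 - (11*(-⅛))² = 216504 - (-11/8)² = 216504 - 1*121/64 = 216504 - 121/64 = 13856135/64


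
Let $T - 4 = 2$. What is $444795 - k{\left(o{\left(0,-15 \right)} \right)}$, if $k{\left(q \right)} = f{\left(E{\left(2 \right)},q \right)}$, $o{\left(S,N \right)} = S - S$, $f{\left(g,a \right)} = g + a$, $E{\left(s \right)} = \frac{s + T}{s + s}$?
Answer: $444793$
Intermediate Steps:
$T = 6$ ($T = 4 + 2 = 6$)
$E{\left(s \right)} = \frac{6 + s}{2 s}$ ($E{\left(s \right)} = \frac{s + 6}{s + s} = \frac{6 + s}{2 s}$)
$f{\left(g,a \right)} = a + g$
$o{\left(S,N \right)} = 0$
$k{\left(q \right)} = 2 + q$ ($k{\left(q \right)} = q + \frac{6 + 2}{2 \cdot 2} = q + \frac{1}{2} \cdot \frac{1}{2} \cdot 8 = q + 2 = 2 + q$)
$444795 - k{\left(o{\left(0,-15 \right)} \right)} = 444795 - \left(2 + 0\right) = 444795 - 2 = 444793$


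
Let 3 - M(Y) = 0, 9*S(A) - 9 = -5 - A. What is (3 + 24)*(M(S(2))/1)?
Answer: 81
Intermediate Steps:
S(A) = 4/9 - A/9 (S(A) = 1 + (-5 - A)/9 = 1 + (-5/9 - A/9) = 4/9 - A/9)
M(Y) = 3 (M(Y) = 3 - 1*0 = 3 + 0 = 3)
(3 + 24)*(M(S(2))/1) = (3 + 24)*(3/1) = 27*(3*1) = 27*3 = 81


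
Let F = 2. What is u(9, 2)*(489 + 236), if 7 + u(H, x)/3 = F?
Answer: -10875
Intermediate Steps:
u(H, x) = -15 (u(H, x) = -21 + 3*2 = -21 + 6 = -15)
u(9, 2)*(489 + 236) = -15*(489 + 236) = -15*725 = -10875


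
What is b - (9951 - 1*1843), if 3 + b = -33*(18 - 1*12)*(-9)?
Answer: -6329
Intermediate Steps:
b = 1779 (b = -3 - 33*(18 - 1*12)*(-9) = -3 - 33*(18 - 12)*(-9) = -3 - 33*6*(-9) = -3 - 198*(-9) = -3 + 1782 = 1779)
b - (9951 - 1*1843) = 1779 - (9951 - 1*1843) = 1779 - (9951 - 1843) = 1779 - 1*8108 = 1779 - 8108 = -6329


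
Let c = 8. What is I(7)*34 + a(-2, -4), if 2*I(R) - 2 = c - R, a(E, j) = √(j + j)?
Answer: 51 + 2*I*√2 ≈ 51.0 + 2.8284*I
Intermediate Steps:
a(E, j) = √2*√j (a(E, j) = √(2*j) = √2*√j)
I(R) = 5 - R/2 (I(R) = 1 + (8 - R)/2 = 1 + (4 - R/2) = 5 - R/2)
I(7)*34 + a(-2, -4) = (5 - ½*7)*34 + √2*√(-4) = (5 - 7/2)*34 + √2*(2*I) = (3/2)*34 + 2*I*√2 = 51 + 2*I*√2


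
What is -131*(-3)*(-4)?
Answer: -1572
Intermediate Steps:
-131*(-3)*(-4) = 393*(-4) = -1572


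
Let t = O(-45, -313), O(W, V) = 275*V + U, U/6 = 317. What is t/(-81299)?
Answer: 84173/81299 ≈ 1.0354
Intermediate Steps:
U = 1902 (U = 6*317 = 1902)
O(W, V) = 1902 + 275*V (O(W, V) = 275*V + 1902 = 1902 + 275*V)
t = -84173 (t = 1902 + 275*(-313) = 1902 - 86075 = -84173)
t/(-81299) = -84173/(-81299) = -84173*(-1/81299) = 84173/81299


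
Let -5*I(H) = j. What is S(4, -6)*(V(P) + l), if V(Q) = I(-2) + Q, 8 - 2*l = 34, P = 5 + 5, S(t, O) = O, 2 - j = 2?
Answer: 18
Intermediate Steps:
j = 0 (j = 2 - 1*2 = 2 - 2 = 0)
I(H) = 0 (I(H) = -⅕*0 = 0)
P = 10
l = -13 (l = 4 - ½*34 = 4 - 17 = -13)
V(Q) = Q (V(Q) = 0 + Q = Q)
S(4, -6)*(V(P) + l) = -6*(10 - 13) = -6*(-3) = 18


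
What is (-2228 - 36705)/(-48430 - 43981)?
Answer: 38933/92411 ≈ 0.42130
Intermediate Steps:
(-2228 - 36705)/(-48430 - 43981) = -38933/(-92411) = -38933*(-1/92411) = 38933/92411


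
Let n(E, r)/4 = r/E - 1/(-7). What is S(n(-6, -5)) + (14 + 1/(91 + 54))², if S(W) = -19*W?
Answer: 53867231/441525 ≈ 122.00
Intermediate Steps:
n(E, r) = 4/7 + 4*r/E (n(E, r) = 4*(r/E - 1/(-7)) = 4*(r/E - 1*(-⅐)) = 4*(r/E + ⅐) = 4*(⅐ + r/E) = 4/7 + 4*r/E)
S(n(-6, -5)) + (14 + 1/(91 + 54))² = -19*(4/7 + 4*(-5)/(-6)) + (14 + 1/(91 + 54))² = -19*(4/7 + 4*(-5)*(-⅙)) + (14 + 1/145)² = -19*(4/7 + 10/3) + (14 + 1/145)² = -19*82/21 + (2031/145)² = -1558/21 + 4124961/21025 = 53867231/441525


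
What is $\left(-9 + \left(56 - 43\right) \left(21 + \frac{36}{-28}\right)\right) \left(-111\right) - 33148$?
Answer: $- \frac{424177}{7} \approx -60597.0$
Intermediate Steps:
$\left(-9 + \left(56 - 43\right) \left(21 + \frac{36}{-28}\right)\right) \left(-111\right) - 33148 = \left(-9 + 13 \left(21 + 36 \left(- \frac{1}{28}\right)\right)\right) \left(-111\right) - 33148 = \left(-9 + 13 \left(21 - \frac{9}{7}\right)\right) \left(-111\right) - 33148 = \left(-9 + 13 \cdot \frac{138}{7}\right) \left(-111\right) - 33148 = \left(-9 + \frac{1794}{7}\right) \left(-111\right) - 33148 = \frac{1731}{7} \left(-111\right) - 33148 = - \frac{192141}{7} - 33148 = - \frac{424177}{7}$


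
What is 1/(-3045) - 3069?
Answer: -9345106/3045 ≈ -3069.0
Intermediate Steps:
1/(-3045) - 3069 = -1/3045 - 3069 = -9345106/3045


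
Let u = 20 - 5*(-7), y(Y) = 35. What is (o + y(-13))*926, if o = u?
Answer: 83340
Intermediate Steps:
u = 55 (u = 20 + 35 = 55)
o = 55
(o + y(-13))*926 = (55 + 35)*926 = 90*926 = 83340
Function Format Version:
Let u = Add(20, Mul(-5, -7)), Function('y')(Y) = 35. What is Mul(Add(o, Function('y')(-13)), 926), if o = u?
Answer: 83340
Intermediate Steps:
u = 55 (u = Add(20, 35) = 55)
o = 55
Mul(Add(o, Function('y')(-13)), 926) = Mul(Add(55, 35), 926) = Mul(90, 926) = 83340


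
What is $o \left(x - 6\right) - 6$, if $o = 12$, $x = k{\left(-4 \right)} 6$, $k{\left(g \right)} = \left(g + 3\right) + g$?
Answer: $-438$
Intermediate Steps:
$k{\left(g \right)} = 3 + 2 g$ ($k{\left(g \right)} = \left(3 + g\right) + g = 3 + 2 g$)
$x = -30$ ($x = \left(3 + 2 \left(-4\right)\right) 6 = \left(3 - 8\right) 6 = \left(-5\right) 6 = -30$)
$o \left(x - 6\right) - 6 = 12 \left(-30 - 6\right) - 6 = 12 \left(-36\right) - 6 = -432 - 6 = -438$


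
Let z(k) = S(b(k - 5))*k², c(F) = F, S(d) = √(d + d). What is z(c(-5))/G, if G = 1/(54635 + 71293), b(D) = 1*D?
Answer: 6296400*I*√5 ≈ 1.4079e+7*I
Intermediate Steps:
b(D) = D
S(d) = √2*√d (S(d) = √(2*d) = √2*√d)
z(k) = √2*k²*√(-5 + k) (z(k) = (√2*√(k - 5))*k² = (√2*√(-5 + k))*k² = √2*k²*√(-5 + k))
G = 1/125928 ≈ 7.9410e-6
z(c(-5))/G = ((-5)²*√(-10 + 2*(-5)))/(1/125928) = (25*√(-10 - 10))*125928 = (25*√(-20))*125928 = (25*(2*I*√5))*125928 = (50*I*√5)*125928 = 6296400*I*√5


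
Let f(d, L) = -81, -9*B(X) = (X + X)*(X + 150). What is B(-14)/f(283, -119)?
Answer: -3808/729 ≈ -5.2236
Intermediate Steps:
B(X) = -2*X*(150 + X)/9 (B(X) = -(X + X)*(X + 150)/9 = -2*X*(150 + X)/9)
B(-14)/f(283, -119) = -2/9*(-14)*(150 - 14)/(-81) = -2/9*(-14)*136*(-1/81) = (3808/9)*(-1/81) = -3808/729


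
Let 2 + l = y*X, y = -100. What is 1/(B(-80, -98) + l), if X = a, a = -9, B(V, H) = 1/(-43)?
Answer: 43/38613 ≈ 0.0011136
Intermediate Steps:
B(V, H) = -1/43
X = -9
l = 898 (l = -2 - 100*(-9) = -2 + 900 = 898)
1/(B(-80, -98) + l) = 1/(-1/43 + 898) = 1/(38613/43) = 43/38613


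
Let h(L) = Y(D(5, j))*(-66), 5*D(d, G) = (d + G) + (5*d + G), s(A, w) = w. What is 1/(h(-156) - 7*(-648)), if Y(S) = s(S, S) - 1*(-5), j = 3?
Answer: 5/18654 ≈ 0.00026804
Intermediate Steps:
D(d, G) = 2*G/5 + 6*d/5 (D(d, G) = ((d + G) + (5*d + G))/5 = ((G + d) + (G + 5*d))/5 = (2*G + 6*d)/5 = 2*G/5 + 6*d/5)
Y(S) = 5 + S (Y(S) = S - 1*(-5) = S + 5 = 5 + S)
h(L) = -4026/5 (h(L) = (5 + ((2/5)*3 + (6/5)*5))*(-66) = (5 + (6/5 + 6))*(-66) = (5 + 36/5)*(-66) = (61/5)*(-66) = -4026/5)
1/(h(-156) - 7*(-648)) = 1/(-4026/5 - 7*(-648)) = 1/(-4026/5 + 4536) = 1/(18654/5) = 5/18654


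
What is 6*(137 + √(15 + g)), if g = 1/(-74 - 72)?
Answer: 822 + 3*√319594/73 ≈ 845.23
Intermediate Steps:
g = -1/146 (g = 1/(-146) = -1/146 ≈ -0.0068493)
6*(137 + √(15 + g)) = 6*(137 + √(15 - 1/146)) = 6*(137 + √(2189/146)) = 6*(137 + √319594/146) = 822 + 3*√319594/73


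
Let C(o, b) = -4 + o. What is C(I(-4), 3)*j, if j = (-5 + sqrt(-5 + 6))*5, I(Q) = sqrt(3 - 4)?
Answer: 80 - 20*I ≈ 80.0 - 20.0*I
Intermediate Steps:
I(Q) = I (I(Q) = sqrt(-1) = I)
j = -20 (j = (-5 + sqrt(1))*5 = (-5 + 1)*5 = -4*5 = -20)
C(I(-4), 3)*j = (-4 + I)*(-20) = 80 - 20*I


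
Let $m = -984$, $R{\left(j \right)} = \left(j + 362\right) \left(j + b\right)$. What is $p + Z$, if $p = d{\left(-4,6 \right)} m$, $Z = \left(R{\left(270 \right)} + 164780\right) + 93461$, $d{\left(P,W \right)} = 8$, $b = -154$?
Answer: $323681$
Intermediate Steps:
$R{\left(j \right)} = \left(-154 + j\right) \left(362 + j\right)$ ($R{\left(j \right)} = \left(j + 362\right) \left(j - 154\right) = \left(362 + j\right) \left(-154 + j\right) = \left(-154 + j\right) \left(362 + j\right)$)
$Z = 331553$ ($Z = \left(\left(-55748 + 270^{2} + 208 \cdot 270\right) + 164780\right) + 93461 = \left(\left(-55748 + 72900 + 56160\right) + 164780\right) + 93461 = \left(73312 + 164780\right) + 93461 = 238092 + 93461 = 331553$)
$p = -7872$ ($p = 8 \left(-984\right) = -7872$)
$p + Z = -7872 + 331553 = 323681$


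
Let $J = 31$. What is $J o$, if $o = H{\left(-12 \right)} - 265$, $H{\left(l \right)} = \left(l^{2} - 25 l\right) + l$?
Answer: $5177$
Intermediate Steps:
$H{\left(l \right)} = l^{2} - 24 l$
$o = 167$ ($o = - 12 \left(-24 - 12\right) - 265 = \left(-12\right) \left(-36\right) - 265 = 432 - 265 = 167$)
$J o = 31 \cdot 167 = 5177$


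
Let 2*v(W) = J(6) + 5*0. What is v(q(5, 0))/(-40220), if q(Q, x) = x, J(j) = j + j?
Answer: -3/20110 ≈ -0.00014918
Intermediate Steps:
J(j) = 2*j
v(W) = 6 (v(W) = (2*6 + 5*0)/2 = (12 + 0)/2 = (1/2)*12 = 6)
v(q(5, 0))/(-40220) = 6/(-40220) = 6*(-1/40220) = -3/20110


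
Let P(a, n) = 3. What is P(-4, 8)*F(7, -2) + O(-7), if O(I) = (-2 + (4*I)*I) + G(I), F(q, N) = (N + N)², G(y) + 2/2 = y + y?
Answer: 227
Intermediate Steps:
G(y) = -1 + 2*y (G(y) = -1 + (y + y) = -1 + 2*y)
F(q, N) = 4*N² (F(q, N) = (2*N)² = 4*N²)
O(I) = -3 + 2*I + 4*I² (O(I) = (-2 + (4*I)*I) + (-1 + 2*I) = (-2 + 4*I²) + (-1 + 2*I) = -3 + 2*I + 4*I²)
P(-4, 8)*F(7, -2) + O(-7) = 3*(4*(-2)²) + (-3 + 2*(-7) + 4*(-7)²) = 3*(4*4) + (-3 - 14 + 4*49) = 3*16 + (-3 - 14 + 196) = 48 + 179 = 227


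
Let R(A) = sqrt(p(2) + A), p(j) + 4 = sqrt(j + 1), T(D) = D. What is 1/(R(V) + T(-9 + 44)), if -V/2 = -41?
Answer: 1/(35 + sqrt(78 + sqrt(3))) ≈ 0.022764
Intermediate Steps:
V = 82 (V = -2*(-41) = 82)
p(j) = -4 + sqrt(1 + j) (p(j) = -4 + sqrt(j + 1) = -4 + sqrt(1 + j))
R(A) = sqrt(-4 + A + sqrt(3)) (R(A) = sqrt((-4 + sqrt(1 + 2)) + A) = sqrt((-4 + sqrt(3)) + A) = sqrt(-4 + A + sqrt(3)))
1/(R(V) + T(-9 + 44)) = 1/(sqrt(-4 + 82 + sqrt(3)) + (-9 + 44)) = 1/(sqrt(78 + sqrt(3)) + 35) = 1/(35 + sqrt(78 + sqrt(3)))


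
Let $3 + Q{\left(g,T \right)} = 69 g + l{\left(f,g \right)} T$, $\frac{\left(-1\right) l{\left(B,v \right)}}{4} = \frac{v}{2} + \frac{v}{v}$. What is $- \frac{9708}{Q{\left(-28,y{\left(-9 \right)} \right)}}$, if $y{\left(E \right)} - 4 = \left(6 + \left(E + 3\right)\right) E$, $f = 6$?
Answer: $\frac{9708}{1727} \approx 5.6213$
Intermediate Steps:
$l{\left(B,v \right)} = -4 - 2 v$ ($l{\left(B,v \right)} = - 4 \left(\frac{v}{2} + \frac{v}{v}\right) = - 4 \left(v \frac{1}{2} + 1\right) = - 4 \left(\frac{v}{2} + 1\right) = - 4 \left(1 + \frac{v}{2}\right) = -4 - 2 v$)
$y{\left(E \right)} = 4 + E \left(9 + E\right)$ ($y{\left(E \right)} = 4 + \left(6 + \left(E + 3\right)\right) E = 4 + \left(6 + \left(3 + E\right)\right) E = 4 + \left(9 + E\right) E = 4 + E \left(9 + E\right)$)
$Q{\left(g,T \right)} = -3 + 69 g + T \left(-4 - 2 g\right)$ ($Q{\left(g,T \right)} = -3 + \left(69 g + \left(-4 - 2 g\right) T\right) = -3 + \left(69 g + T \left(-4 - 2 g\right)\right) = -3 + 69 g + T \left(-4 - 2 g\right)$)
$- \frac{9708}{Q{\left(-28,y{\left(-9 \right)} \right)}} = - \frac{9708}{-3 + 69 \left(-28\right) - 2 \left(4 + \left(-9\right)^{2} + 9 \left(-9\right)\right) \left(2 - 28\right)} = - \frac{9708}{-3 - 1932 - 2 \left(4 + 81 - 81\right) \left(-26\right)} = - \frac{9708}{-3 - 1932 - 8 \left(-26\right)} = - \frac{9708}{-3 - 1932 + 208} = - \frac{9708}{-1727} = \left(-9708\right) \left(- \frac{1}{1727}\right) = \frac{9708}{1727}$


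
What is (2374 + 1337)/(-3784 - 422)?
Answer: -1237/1402 ≈ -0.88231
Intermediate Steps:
(2374 + 1337)/(-3784 - 422) = 3711/(-4206) = 3711*(-1/4206) = -1237/1402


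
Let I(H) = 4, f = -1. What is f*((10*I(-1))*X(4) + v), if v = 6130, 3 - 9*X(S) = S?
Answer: -55130/9 ≈ -6125.6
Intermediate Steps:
X(S) = ⅓ - S/9
f*((10*I(-1))*X(4) + v) = -((10*4)*(⅓ - ⅑*4) + 6130) = -(40*(⅓ - 4/9) + 6130) = -(40*(-⅑) + 6130) = -(-40/9 + 6130) = -1*55130/9 = -55130/9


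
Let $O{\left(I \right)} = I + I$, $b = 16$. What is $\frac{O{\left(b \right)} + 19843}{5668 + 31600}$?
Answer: $\frac{19875}{37268} \approx 0.5333$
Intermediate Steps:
$O{\left(I \right)} = 2 I$
$\frac{O{\left(b \right)} + 19843}{5668 + 31600} = \frac{2 \cdot 16 + 19843}{5668 + 31600} = \frac{32 + 19843}{37268} = 19875 \cdot \frac{1}{37268} = \frac{19875}{37268}$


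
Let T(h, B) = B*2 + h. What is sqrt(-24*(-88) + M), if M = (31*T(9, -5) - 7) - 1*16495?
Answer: I*sqrt(14421) ≈ 120.09*I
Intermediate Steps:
T(h, B) = h + 2*B (T(h, B) = 2*B + h = h + 2*B)
M = -16533 (M = (31*(9 + 2*(-5)) - 7) - 1*16495 = (31*(9 - 10) - 7) - 16495 = (31*(-1) - 7) - 16495 = (-31 - 7) - 16495 = -38 - 16495 = -16533)
sqrt(-24*(-88) + M) = sqrt(-24*(-88) - 16533) = sqrt(2112 - 16533) = sqrt(-14421) = I*sqrt(14421)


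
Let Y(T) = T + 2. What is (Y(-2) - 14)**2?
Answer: 196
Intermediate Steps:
Y(T) = 2 + T
(Y(-2) - 14)**2 = ((2 - 2) - 14)**2 = (0 - 14)**2 = (-14)**2 = 196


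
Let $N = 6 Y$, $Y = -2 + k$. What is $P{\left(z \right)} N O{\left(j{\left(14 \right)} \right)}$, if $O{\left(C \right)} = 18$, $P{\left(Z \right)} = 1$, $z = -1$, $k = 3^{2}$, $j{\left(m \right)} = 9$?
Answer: $756$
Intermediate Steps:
$k = 9$
$Y = 7$ ($Y = -2 + 9 = 7$)
$N = 42$ ($N = 6 \cdot 7 = 42$)
$P{\left(z \right)} N O{\left(j{\left(14 \right)} \right)} = 1 \cdot 42 \cdot 18 = 42 \cdot 18 = 756$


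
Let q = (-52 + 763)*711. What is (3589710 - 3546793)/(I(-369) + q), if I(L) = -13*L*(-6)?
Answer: 42917/476739 ≈ 0.090022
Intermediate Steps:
I(L) = 78*L
q = 505521 (q = 711*711 = 505521)
(3589710 - 3546793)/(I(-369) + q) = (3589710 - 3546793)/(78*(-369) + 505521) = 42917/(-28782 + 505521) = 42917/476739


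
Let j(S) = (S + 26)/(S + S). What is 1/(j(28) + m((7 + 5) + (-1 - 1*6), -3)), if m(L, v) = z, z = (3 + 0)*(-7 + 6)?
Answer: -28/57 ≈ -0.49123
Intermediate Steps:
z = -3 (z = 3*(-1) = -3)
j(S) = (26 + S)/(2*S) (j(S) = (26 + S)/((2*S)) = (26 + S)*(1/(2*S)) = (26 + S)/(2*S))
m(L, v) = -3
1/(j(28) + m((7 + 5) + (-1 - 1*6), -3)) = 1/((½)*(26 + 28)/28 - 3) = 1/((½)*(1/28)*54 - 3) = 1/(27/28 - 3) = 1/(-57/28) = -28/57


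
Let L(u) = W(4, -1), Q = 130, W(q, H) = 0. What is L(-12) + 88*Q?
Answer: 11440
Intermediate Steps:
L(u) = 0
L(-12) + 88*Q = 0 + 88*130 = 0 + 11440 = 11440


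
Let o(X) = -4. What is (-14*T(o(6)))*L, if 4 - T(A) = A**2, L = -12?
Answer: -2016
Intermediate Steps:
T(A) = 4 - A**2
(-14*T(o(6)))*L = -14*(4 - 1*(-4)**2)*(-12) = -14*(4 - 1*16)*(-12) = -14*(4 - 16)*(-12) = -14*(-12)*(-12) = 168*(-12) = -2016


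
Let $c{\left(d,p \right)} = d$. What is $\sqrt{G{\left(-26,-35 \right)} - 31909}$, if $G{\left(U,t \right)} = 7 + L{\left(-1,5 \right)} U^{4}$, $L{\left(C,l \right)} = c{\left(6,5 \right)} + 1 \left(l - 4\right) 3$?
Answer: $\sqrt{4080882} \approx 2020.1$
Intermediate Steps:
$L{\left(C,l \right)} = -6 + 3 l$ ($L{\left(C,l \right)} = 6 + 1 \left(l - 4\right) 3 = 6 + 1 \left(-4 + l\right) 3 = 6 + 1 \left(-12 + 3 l\right) = 6 + \left(-12 + 3 l\right) = -6 + 3 l$)
$G{\left(U,t \right)} = 7 + 9 U^{4}$ ($G{\left(U,t \right)} = 7 + \left(-6 + 3 \cdot 5\right) U^{4} = 7 + \left(-6 + 15\right) U^{4} = 7 + 9 U^{4}$)
$\sqrt{G{\left(-26,-35 \right)} - 31909} = \sqrt{\left(7 + 9 \left(-26\right)^{4}\right) - 31909} = \sqrt{\left(7 + 9 \cdot 456976\right) - 31909} = \sqrt{\left(7 + 4112784\right) - 31909} = \sqrt{4112791 - 31909} = \sqrt{4080882}$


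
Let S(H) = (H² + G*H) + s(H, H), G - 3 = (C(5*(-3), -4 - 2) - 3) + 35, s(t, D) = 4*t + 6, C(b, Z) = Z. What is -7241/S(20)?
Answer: -557/82 ≈ -6.7927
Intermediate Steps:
s(t, D) = 6 + 4*t
G = 29 (G = 3 + (((-4 - 2) - 3) + 35) = 3 + ((-6 - 3) + 35) = 3 + (-9 + 35) = 3 + 26 = 29)
S(H) = 6 + H² + 33*H (S(H) = (H² + 29*H) + (6 + 4*H) = 6 + H² + 33*H)
-7241/S(20) = -7241/(6 + 20² + 33*20) = -7241/(6 + 400 + 660) = -7241/1066 = -7241*1/1066 = -557/82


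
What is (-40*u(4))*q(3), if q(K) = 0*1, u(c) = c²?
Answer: 0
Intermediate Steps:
q(K) = 0
(-40*u(4))*q(3) = -40*4²*0 = -40*16*0 = -640*0 = 0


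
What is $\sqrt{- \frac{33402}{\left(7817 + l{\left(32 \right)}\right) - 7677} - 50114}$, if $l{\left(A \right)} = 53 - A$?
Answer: $\frac{2 i \sqrt{326095679}}{161} \approx 224.32 i$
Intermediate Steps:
$\sqrt{- \frac{33402}{\left(7817 + l{\left(32 \right)}\right) - 7677} - 50114} = \sqrt{- \frac{33402}{\left(7817 + \left(53 - 32\right)\right) - 7677} - 50114} = \sqrt{- \frac{33402}{\left(7817 + 21\right) - 7677} - 50114} = \sqrt{- \frac{33402}{7838 - 7677} - 50114} = \sqrt{- \frac{33402}{161} - 50114} = \sqrt{- \frac{8101756}{161}} = \frac{2 i \sqrt{326095679}}{161}$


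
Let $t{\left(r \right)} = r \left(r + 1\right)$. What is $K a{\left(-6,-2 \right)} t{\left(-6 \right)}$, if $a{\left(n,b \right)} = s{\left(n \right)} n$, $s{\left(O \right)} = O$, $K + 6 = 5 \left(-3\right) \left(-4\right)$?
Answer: $58320$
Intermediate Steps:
$K = 54$ ($K = -6 + 5 \left(-3\right) \left(-4\right) = -6 - -60 = -6 + 60 = 54$)
$t{\left(r \right)} = r \left(1 + r\right)$
$a{\left(n,b \right)} = n^{2}$ ($a{\left(n,b \right)} = n n = n^{2}$)
$K a{\left(-6,-2 \right)} t{\left(-6 \right)} = 54 \left(-6\right)^{2} \left(- 6 \left(1 - 6\right)\right) = 54 \cdot 36 \left(\left(-6\right) \left(-5\right)\right) = 1944 \cdot 30 = 58320$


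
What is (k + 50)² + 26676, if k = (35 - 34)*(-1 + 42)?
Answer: 34957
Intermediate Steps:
k = 41 (k = 1*41 = 41)
(k + 50)² + 26676 = (41 + 50)² + 26676 = 91² + 26676 = 8281 + 26676 = 34957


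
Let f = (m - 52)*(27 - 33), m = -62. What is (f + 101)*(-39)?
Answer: -30615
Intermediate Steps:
f = 684 (f = (-62 - 52)*(27 - 33) = -114*(-6) = 684)
(f + 101)*(-39) = (684 + 101)*(-39) = 785*(-39) = -30615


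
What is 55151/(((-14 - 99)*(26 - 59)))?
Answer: 55151/3729 ≈ 14.790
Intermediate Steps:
55151/(((-14 - 99)*(26 - 59))) = 55151/((-113*(-33))) = 55151/3729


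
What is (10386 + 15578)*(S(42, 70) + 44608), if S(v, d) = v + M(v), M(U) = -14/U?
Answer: 3477851836/3 ≈ 1.1593e+9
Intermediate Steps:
S(v, d) = v - 14/v
(10386 + 15578)*(S(42, 70) + 44608) = (10386 + 15578)*((42 - 14/42) + 44608) = 25964*((42 - 14*1/42) + 44608) = 25964*((42 - 1/3) + 44608) = 25964*(125/3 + 44608) = 25964*(133949/3) = 3477851836/3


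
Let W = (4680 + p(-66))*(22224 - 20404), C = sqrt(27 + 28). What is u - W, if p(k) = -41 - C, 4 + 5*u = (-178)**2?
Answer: -8436644 + 1820*sqrt(55) ≈ -8.4232e+6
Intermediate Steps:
C = sqrt(55) ≈ 7.4162
u = 6336 (u = -4/5 + (1/5)*(-178)**2 = -4/5 + (1/5)*31684 = -4/5 + 31684/5 = 6336)
p(k) = -41 - sqrt(55)
W = 8442980 - 1820*sqrt(55) (W = (4680 + (-41 - sqrt(55)))*(22224 - 20404) = (4639 - sqrt(55))*1820 = 8442980 - 1820*sqrt(55) ≈ 8.4295e+6)
u - W = 6336 - (8442980 - 1820*sqrt(55)) = 6336 + (-8442980 + 1820*sqrt(55)) = -8436644 + 1820*sqrt(55)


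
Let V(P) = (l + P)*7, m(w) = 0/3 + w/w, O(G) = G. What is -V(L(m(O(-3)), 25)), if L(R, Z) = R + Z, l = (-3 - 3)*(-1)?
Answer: -224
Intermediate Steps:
l = 6 (l = -6*(-1) = 6)
m(w) = 1 (m(w) = 0*(⅓) + 1 = 0 + 1 = 1)
V(P) = 42 + 7*P (V(P) = (6 + P)*7 = 42 + 7*P)
-V(L(m(O(-3)), 25)) = -(42 + 7*(1 + 25)) = -(42 + 7*26) = -(42 + 182) = -1*224 = -224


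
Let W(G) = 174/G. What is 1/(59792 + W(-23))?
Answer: 23/1375042 ≈ 1.6727e-5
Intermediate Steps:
1/(59792 + W(-23)) = 1/(59792 + 174/(-23)) = 1/(59792 + 174*(-1/23)) = 1/(59792 - 174/23) = 1/(1375042/23) = 23/1375042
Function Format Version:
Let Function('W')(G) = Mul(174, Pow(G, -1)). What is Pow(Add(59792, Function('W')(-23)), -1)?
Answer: Rational(23, 1375042) ≈ 1.6727e-5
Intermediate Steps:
Pow(Add(59792, Function('W')(-23)), -1) = Pow(Add(59792, Mul(174, Pow(-23, -1))), -1) = Pow(Add(59792, Mul(174, Rational(-1, 23))), -1) = Pow(Add(59792, Rational(-174, 23)), -1) = Pow(Rational(1375042, 23), -1) = Rational(23, 1375042)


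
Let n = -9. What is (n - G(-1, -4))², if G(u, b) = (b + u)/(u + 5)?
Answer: 961/16 ≈ 60.063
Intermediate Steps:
G(u, b) = (b + u)/(5 + u)
(n - G(-1, -4))² = (-9 - (-4 - 1)/(5 - 1))² = (-9 - (-5)/4)² = (-9 - 1*(-5/4))² = (-9 + 5/4)² = (-31/4)² = 961/16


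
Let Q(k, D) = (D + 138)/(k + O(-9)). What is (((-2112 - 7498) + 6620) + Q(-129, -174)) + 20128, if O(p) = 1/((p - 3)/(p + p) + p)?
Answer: 4610197/269 ≈ 17138.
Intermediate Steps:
O(p) = 1/(p + (-3 + p)/(2*p)) (O(p) = 1/((-3 + p)/((2*p)) + p) = 1/((-3 + p)*(1/(2*p)) + p) = 1/((-3 + p)/(2*p) + p) = 1/(p + (-3 + p)/(2*p)))
Q(k, D) = (138 + D)/(-3/25 + k) (Q(k, D) = (D + 138)/(k + 2*(-9)/(-3 - 9 + 2*(-9)²)) = (138 + D)/(k + 2*(-9)/(-3 - 9 + 2*81)) = (138 + D)/(k + 2*(-9)/(-3 - 9 + 162)) = (138 + D)/(k + 2*(-9)/150) = (138 + D)/(k + 2*(-9)*(1/150)) = (138 + D)/(k - 3/25) = (138 + D)/(-3/25 + k))
(((-2112 - 7498) + 6620) + Q(-129, -174)) + 20128 = (((-2112 - 7498) + 6620) + 25*(138 - 174)/(-3 + 25*(-129))) + 20128 = ((-9610 + 6620) + 25*(-36)/(-3 - 3225)) + 20128 = (-2990 + 25*(-36)/(-3228)) + 20128 = (-2990 + 25*(-1/3228)*(-36)) + 20128 = (-2990 + 75/269) + 20128 = -804235/269 + 20128 = 4610197/269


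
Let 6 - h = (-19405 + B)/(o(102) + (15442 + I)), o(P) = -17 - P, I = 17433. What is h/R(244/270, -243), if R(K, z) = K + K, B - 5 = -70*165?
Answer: 15355305/3996232 ≈ 3.8424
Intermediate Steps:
B = -11545 (B = 5 - 70*165 = 5 - 11550 = -11545)
R(K, z) = 2*K
h = 113743/16378 (h = 6 - (-19405 - 11545)/((-17 - 1*102) + (15442 + 17433)) = 6 - (-30950)/((-17 - 102) + 32875) = 6 - (-30950)/(-119 + 32875) = 6 - (-30950)/32756 = 6 - 1*(-15475/16378) = 6 + 15475/16378 = 113743/16378 ≈ 6.9449)
h/R(244/270, -243) = 113743/(16378*((2*(244/270)))) = 113743/(16378*((2*(244*(1/270))))) = 113743/(16378*((2*(122/135)))) = 113743/(16378*(244/135)) = (113743/16378)*(135/244) = 15355305/3996232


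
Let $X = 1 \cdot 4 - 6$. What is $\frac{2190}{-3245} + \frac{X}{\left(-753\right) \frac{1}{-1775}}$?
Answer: $- \frac{2633764}{488697} \approx -5.3894$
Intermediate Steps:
$X = -2$ ($X = 4 - 6 = -2$)
$\frac{2190}{-3245} + \frac{X}{\left(-753\right) \frac{1}{-1775}} = \frac{2190}{-3245} - \frac{2}{\left(-753\right) \frac{1}{-1775}} = 2190 \left(- \frac{1}{3245}\right) - \frac{2}{\left(-753\right) \left(- \frac{1}{1775}\right)} = - \frac{438}{649} - \frac{2}{\frac{753}{1775}} = - \frac{438}{649} - \frac{3550}{753} = - \frac{2633764}{488697}$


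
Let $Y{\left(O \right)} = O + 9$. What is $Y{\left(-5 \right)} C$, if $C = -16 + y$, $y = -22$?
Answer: $-152$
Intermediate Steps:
$Y{\left(O \right)} = 9 + O$
$C = -38$ ($C = -16 - 22 = -38$)
$Y{\left(-5 \right)} C = \left(9 - 5\right) \left(-38\right) = 4 \left(-38\right) = -152$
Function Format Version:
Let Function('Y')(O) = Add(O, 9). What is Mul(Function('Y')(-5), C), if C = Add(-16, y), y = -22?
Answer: -152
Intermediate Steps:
Function('Y')(O) = Add(9, O)
C = -38 (C = Add(-16, -22) = -38)
Mul(Function('Y')(-5), C) = Mul(Add(9, -5), -38) = Mul(4, -38) = -152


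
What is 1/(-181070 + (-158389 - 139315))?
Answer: -1/478774 ≈ -2.0887e-6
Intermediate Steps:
1/(-181070 + (-158389 - 139315)) = 1/(-181070 - 297704) = 1/(-478774) = -1/478774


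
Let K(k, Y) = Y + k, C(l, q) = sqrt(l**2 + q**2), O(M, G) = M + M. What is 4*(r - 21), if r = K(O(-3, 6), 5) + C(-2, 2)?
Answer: -88 + 8*sqrt(2) ≈ -76.686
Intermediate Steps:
O(M, G) = 2*M
r = -1 + 2*sqrt(2) (r = (5 + 2*(-3)) + sqrt((-2)**2 + 2**2) = (5 - 6) + sqrt(4 + 4) = -1 + sqrt(8) = -1 + 2*sqrt(2) ≈ 1.8284)
4*(r - 21) = 4*((-1 + 2*sqrt(2)) - 21) = 4*(-22 + 2*sqrt(2)) = -88 + 8*sqrt(2)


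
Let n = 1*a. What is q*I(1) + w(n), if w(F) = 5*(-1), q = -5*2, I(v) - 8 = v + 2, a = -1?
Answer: -115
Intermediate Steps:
I(v) = 10 + v (I(v) = 8 + (v + 2) = 8 + (2 + v) = 10 + v)
n = -1 (n = 1*(-1) = -1)
q = -10
w(F) = -5
q*I(1) + w(n) = -10*(10 + 1) - 5 = -10*11 - 5 = -110 - 5 = -115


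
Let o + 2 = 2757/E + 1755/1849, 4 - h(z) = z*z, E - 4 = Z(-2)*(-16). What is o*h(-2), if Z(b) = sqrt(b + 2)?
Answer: 0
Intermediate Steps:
Z(b) = sqrt(2 + b)
E = 4 (E = 4 + sqrt(2 - 2)*(-16) = 4 + sqrt(0)*(-16) = 4 + 0*(-16) = 4 + 0 = 4)
h(z) = 4 - z**2 (h(z) = 4 - z*z = 4 - z**2)
o = 5089921/7396 (o = -2 + (2757/4 + 1755/1849) = -2 + 5104713/7396 = 5089921/7396 ≈ 688.20)
o*h(-2) = 5089921*(4 - 1*(-2)**2)/7396 = 5089921*(4 - 1*4)/7396 = 5089921*(4 - 4)/7396 = (5089921/7396)*0 = 0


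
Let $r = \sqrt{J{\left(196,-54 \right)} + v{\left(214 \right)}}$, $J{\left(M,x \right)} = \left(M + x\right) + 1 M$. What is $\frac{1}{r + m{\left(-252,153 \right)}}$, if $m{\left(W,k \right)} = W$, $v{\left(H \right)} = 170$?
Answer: $- \frac{63}{15749} - \frac{\sqrt{127}}{31498} \approx -0.004358$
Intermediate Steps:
$J{\left(M,x \right)} = x + 2 M$ ($J{\left(M,x \right)} = \left(M + x\right) + M = x + 2 M$)
$r = 2 \sqrt{127}$ ($r = \sqrt{\left(-54 + 2 \cdot 196\right) + 170} = \sqrt{\left(-54 + 392\right) + 170} = \sqrt{338 + 170} = \sqrt{508} = 2 \sqrt{127} \approx 22.539$)
$\frac{1}{r + m{\left(-252,153 \right)}} = \frac{1}{2 \sqrt{127} - 252} = \frac{1}{-252 + 2 \sqrt{127}}$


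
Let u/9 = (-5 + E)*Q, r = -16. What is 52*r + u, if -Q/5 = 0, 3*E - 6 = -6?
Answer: -832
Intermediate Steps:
E = 0 (E = 2 + (⅓)*(-6) = 2 - 2 = 0)
Q = 0 (Q = -5*0 = 0)
u = 0 (u = 9*((-5 + 0)*0) = 9*(-5*0) = 9*0 = 0)
52*r + u = 52*(-16) + 0 = -832 + 0 = -832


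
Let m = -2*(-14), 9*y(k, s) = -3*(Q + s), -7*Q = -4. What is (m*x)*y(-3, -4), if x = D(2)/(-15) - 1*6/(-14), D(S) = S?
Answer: 992/105 ≈ 9.4476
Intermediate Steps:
Q = 4/7 (Q = -⅐*(-4) = 4/7 ≈ 0.57143)
y(k, s) = -4/21 - s/3 (y(k, s) = (-3*(4/7 + s))/9 = (-12/7 - 3*s)/9 = -4/21 - s/3)
x = 31/105 (x = 2/(-15) - 1*6/(-14) = 2*(-1/15) - 6*(-1/14) = -2/15 + 3/7 = 31/105 ≈ 0.29524)
m = 28
(m*x)*y(-3, -4) = (28*(31/105))*(-4/21 - ⅓*(-4)) = 124*(-4/21 + 4/3)/15 = (124/15)*(8/7) = 992/105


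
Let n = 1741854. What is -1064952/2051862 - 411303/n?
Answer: -149940438733/198558001786 ≈ -0.75515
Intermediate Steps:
-1064952/2051862 - 411303/n = -1064952/2051862 - 411303/1741854 = -1064952*1/2051862 - 411303*1/1741854 = -177492/341977 - 137101/580618 = -149940438733/198558001786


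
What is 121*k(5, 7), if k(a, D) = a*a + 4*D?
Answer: 6413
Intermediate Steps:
k(a, D) = a**2 + 4*D
121*k(5, 7) = 121*(5**2 + 4*7) = 121*(25 + 28) = 121*53 = 6413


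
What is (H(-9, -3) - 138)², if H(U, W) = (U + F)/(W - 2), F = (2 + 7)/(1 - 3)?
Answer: 1830609/100 ≈ 18306.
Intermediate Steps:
F = -9/2 (F = 9/(-2) = 9*(-½) = -9/2 ≈ -4.5000)
H(U, W) = (-9/2 + U)/(-2 + W) (H(U, W) = (U - 9/2)/(W - 2) = (-9/2 + U)/(-2 + W))
(H(-9, -3) - 138)² = ((-9/2 - 9)/(-2 - 3) - 138)² = (-27/2/(-5) - 138)² = (-⅕*(-27/2) - 138)² = (27/10 - 138)² = (-1353/10)² = 1830609/100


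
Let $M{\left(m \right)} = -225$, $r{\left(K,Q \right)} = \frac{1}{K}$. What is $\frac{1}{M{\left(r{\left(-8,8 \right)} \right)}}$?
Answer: $- \frac{1}{225} \approx -0.0044444$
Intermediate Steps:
$\frac{1}{M{\left(r{\left(-8,8 \right)} \right)}} = \frac{1}{-225} = - \frac{1}{225}$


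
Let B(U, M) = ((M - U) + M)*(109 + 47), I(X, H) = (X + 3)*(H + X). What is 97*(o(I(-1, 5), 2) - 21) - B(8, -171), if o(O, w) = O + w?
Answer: 53533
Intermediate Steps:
I(X, H) = (3 + X)*(H + X)
B(U, M) = -156*U + 312*M (B(U, M) = (-U + 2*M)*156 = -156*U + 312*M)
97*(o(I(-1, 5), 2) - 21) - B(8, -171) = 97*((((-1)² + 3*5 + 3*(-1) + 5*(-1)) + 2) - 21) - (-156*8 + 312*(-171)) = 97*(((1 + 15 - 3 - 5) + 2) - 21) - (-1248 - 53352) = 97*((8 + 2) - 21) - 1*(-54600) = 97*(10 - 21) + 54600 = 97*(-11) + 54600 = -1067 + 54600 = 53533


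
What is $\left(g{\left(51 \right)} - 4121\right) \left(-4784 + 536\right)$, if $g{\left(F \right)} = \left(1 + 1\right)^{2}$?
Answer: $17489016$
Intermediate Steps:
$g{\left(F \right)} = 4$ ($g{\left(F \right)} = 2^{2} = 4$)
$\left(g{\left(51 \right)} - 4121\right) \left(-4784 + 536\right) = \left(4 - 4121\right) \left(-4784 + 536\right) = \left(-4117\right) \left(-4248\right) = 17489016$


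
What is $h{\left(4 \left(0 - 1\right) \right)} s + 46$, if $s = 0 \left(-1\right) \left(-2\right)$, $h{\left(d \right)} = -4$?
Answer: $46$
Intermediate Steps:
$s = 0$ ($s = 0 \left(-2\right) = 0$)
$h{\left(4 \left(0 - 1\right) \right)} s + 46 = \left(-4\right) 0 + 46 = 0 + 46 = 46$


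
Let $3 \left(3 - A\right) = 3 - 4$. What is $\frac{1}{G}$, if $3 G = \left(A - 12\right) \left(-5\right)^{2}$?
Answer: $- \frac{9}{650} \approx -0.013846$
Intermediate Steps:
$A = \frac{10}{3}$ ($A = 3 - \frac{3 - 4}{3} = 3 - - \frac{1}{3} = 3 + \frac{1}{3} = \frac{10}{3} \approx 3.3333$)
$G = - \frac{650}{9}$ ($G = \frac{\left(\frac{10}{3} - 12\right) \left(-5\right)^{2}}{3} = \frac{\left(- \frac{26}{3}\right) 25}{3} = \frac{1}{3} \left(- \frac{650}{3}\right) = - \frac{650}{9} \approx -72.222$)
$\frac{1}{G} = \frac{1}{- \frac{650}{9}} = - \frac{9}{650}$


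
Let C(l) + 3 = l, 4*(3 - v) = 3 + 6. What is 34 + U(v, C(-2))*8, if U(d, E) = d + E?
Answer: 0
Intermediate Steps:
v = ¾ (v = 3 - (3 + 6)/4 = 3 - ¼*9 = 3 - 9/4 = ¾ ≈ 0.75000)
C(l) = -3 + l
U(d, E) = E + d
34 + U(v, C(-2))*8 = 34 + ((-3 - 2) + ¾)*8 = 34 + (-5 + ¾)*8 = 34 - 17/4*8 = 34 - 34 = 0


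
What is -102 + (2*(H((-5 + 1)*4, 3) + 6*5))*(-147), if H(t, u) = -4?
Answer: -7746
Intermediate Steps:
-102 + (2*(H((-5 + 1)*4, 3) + 6*5))*(-147) = -102 + (2*(-4 + 6*5))*(-147) = -102 + (2*(-4 + 30))*(-147) = -102 + (2*26)*(-147) = -102 + 52*(-147) = -102 - 7644 = -7746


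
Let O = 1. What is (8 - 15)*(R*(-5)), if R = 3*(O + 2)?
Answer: 315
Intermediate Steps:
R = 9 (R = 3*(1 + 2) = 3*3 = 9)
(8 - 15)*(R*(-5)) = (8 - 15)*(9*(-5)) = -7*(-45) = 315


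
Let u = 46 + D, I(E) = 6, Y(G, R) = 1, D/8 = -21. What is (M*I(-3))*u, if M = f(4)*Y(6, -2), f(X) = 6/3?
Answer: -1464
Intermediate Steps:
D = -168 (D = 8*(-21) = -168)
u = -122 (u = 46 - 168 = -122)
f(X) = 2 (f(X) = 6*(⅓) = 2)
M = 2 (M = 2*1 = 2)
(M*I(-3))*u = (2*6)*(-122) = 12*(-122) = -1464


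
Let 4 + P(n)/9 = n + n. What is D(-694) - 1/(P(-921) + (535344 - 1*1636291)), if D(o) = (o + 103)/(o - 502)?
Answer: 660479747/1336602956 ≈ 0.49415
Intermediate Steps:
P(n) = -36 + 18*n (P(n) = -36 + 9*(n + n) = -36 + 9*(2*n) = -36 + 18*n)
D(o) = (103 + o)/(-502 + o)
D(-694) - 1/(P(-921) + (535344 - 1*1636291)) = (103 - 694)/(-502 - 694) - 1/((-36 + 18*(-921)) + (535344 - 1*1636291)) = -591/(-1196) - 1/((-36 - 16578) + (535344 - 1636291)) = -1/1196*(-591) - 1/(-16614 - 1100947) = 591/1196 - 1/(-1117561) = 591/1196 - 1*(-1/1117561) = 591/1196 + 1/1117561 = 660479747/1336602956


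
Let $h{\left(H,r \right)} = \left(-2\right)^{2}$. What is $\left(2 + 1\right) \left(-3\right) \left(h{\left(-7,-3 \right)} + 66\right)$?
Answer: $-630$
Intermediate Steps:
$h{\left(H,r \right)} = 4$
$\left(2 + 1\right) \left(-3\right) \left(h{\left(-7,-3 \right)} + 66\right) = \left(2 + 1\right) \left(-3\right) \left(4 + 66\right) = 3 \left(-3\right) 70 = \left(-9\right) 70 = -630$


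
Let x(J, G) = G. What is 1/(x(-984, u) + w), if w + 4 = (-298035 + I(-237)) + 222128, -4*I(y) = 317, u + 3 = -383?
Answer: -4/305505 ≈ -1.3093e-5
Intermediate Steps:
u = -386 (u = -3 - 383 = -386)
I(y) = -317/4 (I(y) = -1/4*317 = -317/4)
w = -303961/4 (w = -4 + ((-298035 - 317/4) + 222128) = -4 + (-1192457/4 + 222128) = -4 - 303945/4 = -303961/4 ≈ -75990.)
1/(x(-984, u) + w) = 1/(-386 - 303961/4) = 1/(-305505/4) = -4/305505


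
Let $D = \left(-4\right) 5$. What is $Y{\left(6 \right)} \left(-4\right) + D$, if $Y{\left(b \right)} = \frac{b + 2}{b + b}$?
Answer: $- \frac{68}{3} \approx -22.667$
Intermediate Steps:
$D = -20$
$Y{\left(b \right)} = \frac{2 + b}{2 b}$
$Y{\left(6 \right)} \left(-4\right) + D = \frac{2 + 6}{2 \cdot 6} \left(-4\right) - 20 = \frac{1}{2} \cdot \frac{1}{6} \cdot 8 \left(-4\right) - 20 = \frac{2}{3} \left(-4\right) - 20 = - \frac{8}{3} - 20 = - \frac{68}{3}$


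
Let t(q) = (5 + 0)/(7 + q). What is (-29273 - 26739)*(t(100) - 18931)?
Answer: 113458579344/107 ≈ 1.0604e+9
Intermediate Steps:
t(q) = 5/(7 + q)
(-29273 - 26739)*(t(100) - 18931) = (-29273 - 26739)*(5/(7 + 100) - 18931) = -56012*(5/107 - 18931) = -56012*(-2025612/107) = 113458579344/107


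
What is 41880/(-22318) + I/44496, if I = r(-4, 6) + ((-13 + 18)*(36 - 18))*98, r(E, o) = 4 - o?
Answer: -416673089/248265432 ≈ -1.6783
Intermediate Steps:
I = 8818 (I = (4 - 1*6) + ((-13 + 18)*(36 - 18))*98 = (4 - 6) + (5*18)*98 = -2 + 90*98 = -2 + 8820 = 8818)
41880/(-22318) + I/44496 = 41880/(-22318) + 8818/44496 = 41880*(-1/22318) + 8818*(1/44496) = -20940/11159 + 4409/22248 = -416673089/248265432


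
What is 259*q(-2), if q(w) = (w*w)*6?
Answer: 6216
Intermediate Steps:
q(w) = 6*w² (q(w) = w²*6 = 6*w²)
259*q(-2) = 259*(6*(-2)²) = 259*(6*4) = 259*24 = 6216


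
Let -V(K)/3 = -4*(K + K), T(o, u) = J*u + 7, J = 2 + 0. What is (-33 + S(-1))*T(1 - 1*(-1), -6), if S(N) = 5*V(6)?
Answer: -3435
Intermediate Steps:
J = 2
T(o, u) = 7 + 2*u (T(o, u) = 2*u + 7 = 7 + 2*u)
V(K) = 24*K (V(K) = -(-12)*(K + K) = -(-12)*2*K = -(-24)*K = 24*K)
S(N) = 720 (S(N) = 5*(24*6) = 5*144 = 720)
(-33 + S(-1))*T(1 - 1*(-1), -6) = (-33 + 720)*(7 + 2*(-6)) = 687*(7 - 12) = 687*(-5) = -3435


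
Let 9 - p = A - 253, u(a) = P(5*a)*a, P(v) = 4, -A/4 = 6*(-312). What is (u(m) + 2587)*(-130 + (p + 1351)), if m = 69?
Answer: -17192315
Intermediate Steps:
A = 7488 (A = -24*(-312) = -4*(-1872) = 7488)
u(a) = 4*a
p = -7226 (p = 9 - (7488 - 253) = 9 - 1*7235 = 9 - 7235 = -7226)
(u(m) + 2587)*(-130 + (p + 1351)) = (4*69 + 2587)*(-130 + (-7226 + 1351)) = (276 + 2587)*(-130 - 5875) = 2863*(-6005) = -17192315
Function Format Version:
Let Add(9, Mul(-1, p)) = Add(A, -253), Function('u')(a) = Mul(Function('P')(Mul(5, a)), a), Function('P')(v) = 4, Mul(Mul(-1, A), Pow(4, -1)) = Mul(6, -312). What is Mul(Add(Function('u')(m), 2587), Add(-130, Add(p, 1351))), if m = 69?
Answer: -17192315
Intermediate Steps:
A = 7488 (A = Mul(-4, Mul(6, -312)) = Mul(-4, -1872) = 7488)
Function('u')(a) = Mul(4, a)
p = -7226 (p = Add(9, Mul(-1, Add(7488, -253))) = Add(9, Mul(-1, 7235)) = Add(9, -7235) = -7226)
Mul(Add(Function('u')(m), 2587), Add(-130, Add(p, 1351))) = Mul(Add(Mul(4, 69), 2587), Add(-130, Add(-7226, 1351))) = Mul(Add(276, 2587), Add(-130, -5875)) = Mul(2863, -6005) = -17192315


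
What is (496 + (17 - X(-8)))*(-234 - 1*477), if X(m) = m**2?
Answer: -319239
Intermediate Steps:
(496 + (17 - X(-8)))*(-234 - 1*477) = (496 + (17 - 1*(-8)**2))*(-234 - 1*477) = (496 + (17 - 1*64))*(-234 - 477) = (496 + (17 - 64))*(-711) = (496 - 47)*(-711) = 449*(-711) = -319239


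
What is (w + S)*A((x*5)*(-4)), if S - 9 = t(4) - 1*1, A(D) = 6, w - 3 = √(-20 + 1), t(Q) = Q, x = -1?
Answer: 90 + 6*I*√19 ≈ 90.0 + 26.153*I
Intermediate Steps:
w = 3 + I*√19 (w = 3 + √(-20 + 1) = 3 + √(-19) = 3 + I*√19 ≈ 3.0 + 4.3589*I)
S = 12 (S = 9 + (4 - 1*1) = 9 + (4 - 1) = 9 + 3 = 12)
(w + S)*A((x*5)*(-4)) = ((3 + I*√19) + 12)*6 = (15 + I*√19)*6 = 90 + 6*I*√19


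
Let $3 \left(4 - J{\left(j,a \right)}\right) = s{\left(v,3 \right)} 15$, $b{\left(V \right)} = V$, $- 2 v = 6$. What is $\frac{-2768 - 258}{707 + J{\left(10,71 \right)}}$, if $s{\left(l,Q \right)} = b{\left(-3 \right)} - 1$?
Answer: $- \frac{178}{43} \approx -4.1395$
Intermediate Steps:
$v = -3$ ($v = \left(- \frac{1}{2}\right) 6 = -3$)
$s{\left(l,Q \right)} = -4$ ($s{\left(l,Q \right)} = -3 - 1 = -4$)
$J{\left(j,a \right)} = 24$ ($J{\left(j,a \right)} = 4 - \frac{\left(-4\right) 15}{3} = 4 - -20 = 4 + 20 = 24$)
$\frac{-2768 - 258}{707 + J{\left(10,71 \right)}} = \frac{-2768 - 258}{707 + 24} = - \frac{3026}{731} = \left(-3026\right) \frac{1}{731} = - \frac{178}{43}$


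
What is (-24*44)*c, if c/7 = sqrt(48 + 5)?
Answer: -7392*sqrt(53) ≈ -53815.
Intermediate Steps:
c = 7*sqrt(53) (c = 7*sqrt(48 + 5) = 7*sqrt(53) ≈ 50.961)
(-24*44)*c = (-24*44)*(7*sqrt(53)) = -7392*sqrt(53)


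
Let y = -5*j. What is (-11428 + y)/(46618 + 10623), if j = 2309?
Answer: -22973/57241 ≈ -0.40134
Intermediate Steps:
y = -11545 (y = -5*2309 = -11545)
(-11428 + y)/(46618 + 10623) = (-11428 - 11545)/(46618 + 10623) = -22973/57241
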